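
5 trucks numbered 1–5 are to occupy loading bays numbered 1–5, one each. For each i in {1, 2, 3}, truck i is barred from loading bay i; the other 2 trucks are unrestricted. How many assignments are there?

Let Aᵢ (for i ∈ {1, 2, 3}) be the placements that put truck i in its forbidden loading bay. Any j of these fix j positions, leaving (5−j)! ways to fill the rest, and there are C(3,j) ways to pick which j.
By inclusion–exclusion, the number of valid placements is Σ_{j=0}^{3} (−1)^j C(3,j)·(5−j)!.
Computing: 120 − 72 + 18 − 2 = 64.

64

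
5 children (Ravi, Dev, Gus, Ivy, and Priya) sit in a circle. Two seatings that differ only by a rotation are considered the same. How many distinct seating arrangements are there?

Around a circle, 5 distinct people have 5!/5 = (4)! = 24 rotationally distinct seatings.

24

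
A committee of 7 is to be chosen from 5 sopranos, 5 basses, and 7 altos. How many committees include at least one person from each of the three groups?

17745

With no constraint there are C(17,7) = 19448 possible selections.
Selections missing a whole group: no sopranos → C(12,7) = 792; no basses → C(12,7) = 792; no altos → C(10,7) = 120.
Add back selections omitting two groups (i.e. drawn from a single group): C(5,7) + C(5,7) + C(7,7) = 1.
By inclusion–exclusion: 19448 − 1704 + 1 = 17745.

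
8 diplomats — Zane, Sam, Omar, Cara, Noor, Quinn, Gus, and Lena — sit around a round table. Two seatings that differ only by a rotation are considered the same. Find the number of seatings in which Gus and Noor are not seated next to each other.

Without the restriction there are (7)! = 5040 seatings.
Those with Gus next to Noor: fuse the pair into one unit and seat 7 units around a circle — 2·(6)! = 1440.
Subtracting, 5040 − 1440 = 3600.

3600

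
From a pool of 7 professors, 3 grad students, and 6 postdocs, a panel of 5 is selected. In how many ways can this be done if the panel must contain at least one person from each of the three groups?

Total 5-person selections from all 16: C(16,5) = 4368.
Subtract selections that omit an entire group: no professors → C(9,5) = 126; no grad students → C(13,5) = 1287; no postdocs → C(10,5) = 252.
Add back selections omitting two groups (i.e. drawn from a single group): C(7,5) + C(3,5) + C(6,5) = 27.
By inclusion–exclusion: 4368 − 1665 + 27 = 2730.

2730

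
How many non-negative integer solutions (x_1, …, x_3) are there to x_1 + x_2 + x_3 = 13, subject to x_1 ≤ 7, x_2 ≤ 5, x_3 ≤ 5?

By stars and bars, unrestricted non-negative solutions to x_1+…+x_3 = 13 number C(13+2,2) = 105.
Subtract solutions that violate a single cap (substitute x_i' = x_i − (cap_i+1)): x_1 ≥ 8 gives C(7,2) = 21; x_2 ≥ 6 gives C(9,2) = 36; x_3 ≥ 6 gives C(9,2) = 36. Together 93.
Add back pairs where two caps are both exceeded: 0 + 0 + 3 = 3.
By inclusion–exclusion the count is 105 − 93 + 3 = 15.

15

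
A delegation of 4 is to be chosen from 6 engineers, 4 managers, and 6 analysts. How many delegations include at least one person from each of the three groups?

Total 4-person selections from all 16: C(16,4) = 1820.
Subtract selections that omit an entire group: no engineers → C(10,4) = 210; no managers → C(12,4) = 495; no analysts → C(10,4) = 210.
Add back selections omitting two groups (i.e. drawn from a single group): C(6,4) + C(4,4) + C(6,4) = 31.
By inclusion–exclusion: 1820 − 915 + 31 = 936.

936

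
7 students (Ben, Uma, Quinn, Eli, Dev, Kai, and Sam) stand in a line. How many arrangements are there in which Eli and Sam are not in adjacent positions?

3600

Of the 7! = 5040 arrangements, those with Eli and Sam adjacent number 2 × 6! = 1440 (treat the pair as a block with 2 internal orders).
So 5040 − 1440 = 3600 arrangements keep them apart.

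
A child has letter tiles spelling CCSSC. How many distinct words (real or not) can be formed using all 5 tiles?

10

The 5 letters of CCSSC have repeats: C appearing 3 times and S appearing twice.
So there are 5! / (3!·2!) = 10 distinguishable arrangements.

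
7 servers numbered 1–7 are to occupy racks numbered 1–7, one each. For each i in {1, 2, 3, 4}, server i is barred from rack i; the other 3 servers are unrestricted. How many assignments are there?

2790

Let Aᵢ (for 1 ≤ i ≤ 4) be the placements that put server i in its forbidden rack. Any j of these fix j positions, leaving (7−j)! ways to fill the rest, and there are C(4,j) ways to pick which j.
By inclusion–exclusion, the number of valid placements is Σ_{j=0}^{4} (−1)^j C(4,j)·(7−j)!.
Computing: 5040 − 2880 + 720 − 96 + 6 = 2790.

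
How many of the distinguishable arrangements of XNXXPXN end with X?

60

With the last slot taken by X, it remains to arrange the other 6 letters (NXXPXN).
Those 6 letters have N appearing twice and X appearing 3 times, giving (6)!/(3!·2!) = 60.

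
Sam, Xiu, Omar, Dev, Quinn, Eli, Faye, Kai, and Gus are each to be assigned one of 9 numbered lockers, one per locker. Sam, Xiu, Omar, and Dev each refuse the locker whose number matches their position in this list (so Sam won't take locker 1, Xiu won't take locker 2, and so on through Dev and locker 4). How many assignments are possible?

Let Aᵢ (for 1 ≤ i ≤ 4) be the placements that put person i in their forbidden locker. Any j of these fix j positions, leaving (9−j)! ways to fill the rest, and there are C(4,j) ways to pick which j.
By inclusion–exclusion, the number of valid placements is Σ_{j=0}^{4} (−1)^j C(4,j)·(9−j)!.
Computing: 362880 − 161280 + 30240 − 2880 + 120 = 229080.

229080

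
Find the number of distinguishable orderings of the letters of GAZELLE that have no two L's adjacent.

There are 7!/(2!·2!) = 1260 arrangements of GAZELLE in total.
If the two L's are adjacent, glue them into one block, leaving 6 items to arrange: (6)!/(2!) = 360 ways.
Subtracting, 1260 − 360 = 900 arrangements keep the L's apart.

900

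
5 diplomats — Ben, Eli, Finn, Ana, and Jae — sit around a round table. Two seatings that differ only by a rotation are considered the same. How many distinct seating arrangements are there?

24

Fix one person's seat to break rotational symmetry; the remaining 4 people can be arranged in (4)! = 24 ways.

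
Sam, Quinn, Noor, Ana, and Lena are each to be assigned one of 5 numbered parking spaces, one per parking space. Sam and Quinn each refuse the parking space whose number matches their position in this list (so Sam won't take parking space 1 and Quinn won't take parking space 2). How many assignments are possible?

Let Aᵢ (for i ∈ {1, 2}) be the placements that put person i in their forbidden parking space. Any j of these fix j positions, leaving (5−j)! ways to fill the rest, and there are C(2,j) ways to pick which j.
By inclusion–exclusion, the number of valid placements is Σ_{j=0}^{2} (−1)^j C(2,j)·(5−j)!.
Computing: 120 − 48 + 6 = 78.

78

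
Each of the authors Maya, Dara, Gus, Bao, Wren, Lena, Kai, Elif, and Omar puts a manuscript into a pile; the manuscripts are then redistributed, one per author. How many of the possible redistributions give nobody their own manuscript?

Let Aᵢ be the assignments in which author i gets their own manuscript. We want the size of the complement of A₁∪…∪A_9.
By inclusion–exclusion this is Σ_{j=0}^{9} (−1)^j C(9,j)·(9−j)!.
Computing: 362880 − 362880 + 181440 − 60480 + 15120 − 3024 + 504 − 72 + 9 − 1 = 133496.

133496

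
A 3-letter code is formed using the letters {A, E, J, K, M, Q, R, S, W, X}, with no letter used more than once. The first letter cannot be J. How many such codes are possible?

The first letter has 10−1 = 9 choices (anything except J).
The remaining 2 letters are filled from the other 9 symbols without repetition: 9 × 8 = 72.
Total: 9 × 72 = 648.

648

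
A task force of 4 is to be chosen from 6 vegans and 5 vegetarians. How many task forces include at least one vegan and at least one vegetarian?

310

With no constraint there are C(11,4) = 330 possible selections.
Selections missing a whole group: no vegans → C(5,4) = 5; no vegetarians → C(6,4) = 15.
Both groups omitted at once is impossible, so 330 − 20 = 310.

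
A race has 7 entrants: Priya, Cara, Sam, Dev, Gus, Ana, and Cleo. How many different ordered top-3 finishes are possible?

210

There are 7 choices for 1st place, 6 for 2nd, and 5 for 3rd.
That gives 7 × 6 × 5 = 210.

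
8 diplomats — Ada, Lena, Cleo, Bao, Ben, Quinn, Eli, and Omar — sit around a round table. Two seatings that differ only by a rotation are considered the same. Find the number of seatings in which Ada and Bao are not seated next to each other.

3600

Without the restriction there are (7)! = 5040 seatings.
Seatings with Ada beside Bao: treat them as a block with 2 internal orders, giving 2 × (6)! = 1440.
Subtracting, 5040 − 1440 = 3600.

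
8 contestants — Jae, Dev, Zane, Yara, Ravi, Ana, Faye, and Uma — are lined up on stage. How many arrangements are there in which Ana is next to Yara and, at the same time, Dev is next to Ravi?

Treat {Ana,Yara} as one block (2 orders) and {Dev,Ravi} as another (2 orders).
That leaves 6 units to arrange: 2 × 2 × 6! = 4 × 720 = 2880.

2880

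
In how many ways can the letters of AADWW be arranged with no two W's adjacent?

There are 5!/(2!·2!) = 30 arrangements of AADWW in total.
Arrangements with the W's together: treat WW as one letter, giving (4)!/(2!) = 12.
Subtracting, 30 − 12 = 18 arrangements keep the W's apart.

18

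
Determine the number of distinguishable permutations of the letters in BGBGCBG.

Letter multiplicities in BGBGCBG: B×3, C×1, G×3.
Dividing 7! = 5040 by 3!·3! = 36 for the repeated letters gives 140.

140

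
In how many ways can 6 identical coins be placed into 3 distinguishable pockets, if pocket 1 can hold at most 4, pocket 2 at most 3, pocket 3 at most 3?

13

By stars and bars, unrestricted non-negative solutions to x_1+…+x_3 = 6 number C(6+2,2) = 28.
Subtract solutions that violate a single cap (substitute x_i' = x_i − (cap_i+1)): x_1 ≥ 5 gives C(3,2) = 3; x_2 ≥ 4 gives C(4,2) = 6; x_3 ≥ 4 gives C(4,2) = 6. Together 15.
No two caps can be exceeded simultaneously, so the pair terms are all 0.
By inclusion–exclusion the count is 28 − 15 + 0 = 13.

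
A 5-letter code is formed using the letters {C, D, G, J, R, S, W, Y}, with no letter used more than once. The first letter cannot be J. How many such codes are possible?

The first letter has 8−1 = 7 choices (anything except J).
The remaining 4 letters are filled from the other 7 symbols without repetition: 7 × 6 × 5 × 4 = 840.
Total: 7 × 840 = 5880.

5880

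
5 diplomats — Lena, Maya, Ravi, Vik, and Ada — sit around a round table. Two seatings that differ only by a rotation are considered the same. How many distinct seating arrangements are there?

24

Fix one person's seat to break rotational symmetry; the remaining 4 people can be arranged in (4)! = 24 ways.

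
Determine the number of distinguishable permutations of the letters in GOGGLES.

840

GOGGLES has 7 letters with G appearing 3 times.
Dividing 7! = 5040 by 3! = 6 for the repeated letters gives 840.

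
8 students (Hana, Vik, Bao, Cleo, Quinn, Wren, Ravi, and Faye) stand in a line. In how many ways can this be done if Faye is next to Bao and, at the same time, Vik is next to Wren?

Treat {Faye,Bao} as one block (2 orders) and {Vik,Wren} as another (2 orders).
That leaves 6 units to arrange: 2 × 2 × 6! = 4 × 720 = 2880.

2880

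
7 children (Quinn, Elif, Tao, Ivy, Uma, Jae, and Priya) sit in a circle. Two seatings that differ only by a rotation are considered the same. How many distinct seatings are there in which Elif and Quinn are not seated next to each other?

Without the restriction there are (6)! = 720 seatings.
Those with Elif next to Quinn: fuse the pair into one unit and seat 6 units around a circle — 2·(5)! = 240.
Subtracting, 720 − 240 = 480.

480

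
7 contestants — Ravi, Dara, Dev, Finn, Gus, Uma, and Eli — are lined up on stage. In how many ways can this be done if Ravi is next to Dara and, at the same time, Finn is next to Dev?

480

Treat {Ravi,Dara} as one block (2 orders) and {Finn,Dev} as another (2 orders).
That leaves 5 units to arrange: 2 × 2 × 5! = 4 × 120 = 480.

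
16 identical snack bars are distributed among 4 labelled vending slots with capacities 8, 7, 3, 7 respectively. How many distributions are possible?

By stars and bars, unrestricted non-negative solutions to x_1+…+x_4 = 16 number C(16+3,3) = 969.
Subtract solutions that violate a single cap (substitute x_i' = x_i − (cap_i+1)): x_1 ≥ 9 gives C(10,3) = 120; x_2 ≥ 8 gives C(11,3) = 165; x_3 ≥ 4 gives C(15,3) = 455; x_4 ≥ 8 gives C(11,3) = 165. Together 905.
Add back pairs where two caps are both exceeded: 0 + 20 + 0 + 35 + 1 + 35 = 91.
By inclusion–exclusion the count is 969 − 905 + 91 = 155.

155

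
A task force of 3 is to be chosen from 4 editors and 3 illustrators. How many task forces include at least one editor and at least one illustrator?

Unrestricted: C(7,3) = 35 ways to pick any 3 of the 7.
Selections missing a whole group: no editors → C(3,3) = 1; no illustrators → C(4,3) = 4.
Both groups omitted at once is impossible, so 35 − 5 = 30.

30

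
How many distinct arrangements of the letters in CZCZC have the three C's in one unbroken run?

3

Treat the 3 copies of C as a single block. The multiset to arrange is then {CCC, Z, Z}, 3 items in all.
That gives (3)!/(2!) = 3 arrangements.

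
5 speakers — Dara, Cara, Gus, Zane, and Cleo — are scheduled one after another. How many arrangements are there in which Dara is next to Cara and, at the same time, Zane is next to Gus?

Treat {Dara,Cara} as one block (2 orders) and {Zane,Gus} as another (2 orders).
That leaves 3 units to arrange: 2 × 2 × 3! = 4 × 6 = 24.

24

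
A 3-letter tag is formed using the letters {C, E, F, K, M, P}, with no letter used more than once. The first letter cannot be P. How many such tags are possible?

The first letter has 6−1 = 5 choices (anything except P).
The remaining 2 letters are filled from the other 5 symbols without repetition: 5 × 4 = 20.
Total: 5 × 20 = 100.

100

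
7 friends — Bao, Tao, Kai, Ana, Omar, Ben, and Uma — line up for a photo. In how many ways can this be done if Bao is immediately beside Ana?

Place the 5 others and the Bao-Ana pair as 6 objects in a line; the pair has 2 internal arrangements.
So the count is 2·(6)! = 1440.

1440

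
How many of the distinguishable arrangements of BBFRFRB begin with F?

60

With the first slot taken by F, it remains to arrange the other 6 letters (BBRFRB).
Those 6 letters have B appearing 3 times and R appearing twice, giving (6)!/(3!·2!) = 60.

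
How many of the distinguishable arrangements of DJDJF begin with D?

With the first slot taken by D, it remains to arrange the other 4 letters (JDJF).
Those 4 letters have J appearing twice, giving (4)!/(2!) = 12.

12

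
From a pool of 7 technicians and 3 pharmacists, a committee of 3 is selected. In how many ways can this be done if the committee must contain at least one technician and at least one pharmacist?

Total 3-person selections from all 10: C(10,3) = 120.
Selections missing a whole group: no technicians → C(3,3) = 1; no pharmacists → C(7,3) = 35.
Both groups omitted at once is impossible, so 120 − 36 = 84.

84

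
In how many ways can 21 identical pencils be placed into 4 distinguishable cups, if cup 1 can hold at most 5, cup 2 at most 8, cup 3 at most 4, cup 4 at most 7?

20

Without the upper bounds there are C(24,3) = 2024 ways to split 21 among 4 cups.
Subtract solutions that violate a single cap (substitute x_i' = x_i − (cap_i+1)): x_1 ≥ 6 gives C(18,3) = 816; x_2 ≥ 9 gives C(15,3) = 455; x_3 ≥ 5 gives C(19,3) = 969; x_4 ≥ 8 gives C(16,3) = 560. Together 2800.
Add back pairs where two caps are both exceeded: 84 + 286 + 120 + 120 + 35 + 165 = 810.
Subtract triples: 4 + 0 + 10 + 0 = 14.
By inclusion–exclusion the count is 2024 − 2800 + 810 − 14 = 20.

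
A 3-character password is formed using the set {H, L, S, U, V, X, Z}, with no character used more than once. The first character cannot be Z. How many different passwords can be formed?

The first character has 7−1 = 6 choices (anything except Z).
The remaining 2 characters are filled from the other 6 symbols without repetition: 6 × 5 = 30.
Total: 6 × 30 = 180.

180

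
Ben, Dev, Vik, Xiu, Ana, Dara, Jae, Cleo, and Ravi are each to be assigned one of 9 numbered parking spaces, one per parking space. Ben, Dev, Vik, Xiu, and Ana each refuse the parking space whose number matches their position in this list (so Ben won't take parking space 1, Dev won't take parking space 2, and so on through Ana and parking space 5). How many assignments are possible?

Let Aᵢ (for 1 ≤ i ≤ 5) be the placements that put person i in their forbidden parking space. Any j of these fix j positions, leaving (9−j)! ways to fill the rest, and there are C(5,j) ways to pick which j.
By inclusion–exclusion, the number of valid placements is Σ_{j=0}^{5} (−1)^j C(5,j)·(9−j)!.
Computing: 362880 − 201600 + 50400 − 7200 + 600 − 24 = 205056.

205056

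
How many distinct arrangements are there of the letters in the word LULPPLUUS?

5040

Letter multiplicities in LULPPLUUS: L×3, P×2, S×1, U×3.
Dividing 9! = 362880 by 3!·3!·2! = 72 for the repeated letters gives 5040.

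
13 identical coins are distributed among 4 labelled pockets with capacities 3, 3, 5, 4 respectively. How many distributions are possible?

10

Without the upper bounds there are C(16,3) = 560 ways to split 13 among 4 pockets.
Subtract solutions that violate a single cap (substitute x_i' = x_i − (cap_i+1)): x_1 ≥ 4 gives C(12,3) = 220; x_2 ≥ 4 gives C(12,3) = 220; x_3 ≥ 6 gives C(10,3) = 120; x_4 ≥ 5 gives C(11,3) = 165. Together 725.
Add back pairs where two caps are both exceeded: 56 + 20 + 35 + 20 + 35 + 10 = 176.
Subtract triples: 0 + 1 + 0 + 0 = 1.
By inclusion–exclusion the count is 560 − 725 + 176 − 1 = 10.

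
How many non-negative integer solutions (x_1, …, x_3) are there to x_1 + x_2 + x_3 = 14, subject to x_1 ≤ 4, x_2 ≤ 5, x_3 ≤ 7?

6

Without the upper bounds there are C(16,2) = 120 ways to split 14 among 3 variables.
Subtract solutions that violate a single cap (substitute x_i' = x_i − (cap_i+1)): x_1 ≥ 5 gives C(11,2) = 55; x_2 ≥ 6 gives C(10,2) = 45; x_3 ≥ 8 gives C(8,2) = 28. Together 128.
Add back pairs where two caps are both exceeded: 10 + 3 + 1 = 14.
By inclusion–exclusion the count is 120 − 128 + 14 = 6.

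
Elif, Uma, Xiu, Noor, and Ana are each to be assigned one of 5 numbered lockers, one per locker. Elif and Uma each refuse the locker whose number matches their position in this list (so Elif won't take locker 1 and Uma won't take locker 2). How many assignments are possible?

78

Let Aᵢ (for i ∈ {1, 2}) be the placements that put person i in their forbidden locker. Any j of these fix j positions, leaving (5−j)! ways to fill the rest, and there are C(2,j) ways to pick which j.
By inclusion–exclusion, the number of valid placements is Σ_{j=0}^{2} (−1)^j C(2,j)·(5−j)!.
Computing: 120 − 48 + 6 = 78.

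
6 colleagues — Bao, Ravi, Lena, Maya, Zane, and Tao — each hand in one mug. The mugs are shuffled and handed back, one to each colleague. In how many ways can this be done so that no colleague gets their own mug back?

265

Let Aᵢ be the assignments in which colleague i gets their own mug. We want the size of the complement of A₁∪…∪A_6.
By inclusion–exclusion this is Σ_{j=0}^{6} (−1)^j C(6,j)·(6−j)!.
Computing: 720 − 720 + 360 − 120 + 30 − 6 + 1 = 265.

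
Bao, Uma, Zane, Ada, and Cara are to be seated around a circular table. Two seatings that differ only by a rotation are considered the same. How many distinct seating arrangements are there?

24

Around a circle, 5 distinct people have 5!/5 = (4)! = 24 rotationally distinct seatings.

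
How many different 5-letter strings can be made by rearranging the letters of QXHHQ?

Letter multiplicities in QXHHQ: H×2, Q×2, X×1.
The number of distinct arrangements is 5!/(2!·2!) = 120/4 = 30.

30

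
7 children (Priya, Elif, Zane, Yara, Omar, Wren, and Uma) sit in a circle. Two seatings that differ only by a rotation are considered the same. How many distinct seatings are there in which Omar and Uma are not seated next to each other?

Without the restriction there are (6)! = 720 seatings.
Seatings with Omar beside Uma: treat them as a block with 2 internal orders, giving 2 × (5)! = 240.
Subtracting, 720 − 240 = 480.

480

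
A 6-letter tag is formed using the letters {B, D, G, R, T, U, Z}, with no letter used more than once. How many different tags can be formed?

5040

Choose and order 6 of the 7 symbols: the first letter has 7 options, the next 6, and so on down to 2.
That product is 7 × 6 × 5 × 4 × 3 × 2 = 5040.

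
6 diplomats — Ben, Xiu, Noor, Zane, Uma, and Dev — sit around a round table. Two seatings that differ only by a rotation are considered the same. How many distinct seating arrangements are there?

120

Fix one person's seat to break rotational symmetry; the remaining 5 people can be arranged in (5)! = 120 ways.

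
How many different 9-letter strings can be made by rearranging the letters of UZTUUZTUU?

756

The 9 letters of UZTUUZTUU have repeats: T appearing twice, U appearing 5 times, and Z appearing twice.
Dividing 9! = 362880 by 5!·2!·2! = 480 for the repeated letters gives 756.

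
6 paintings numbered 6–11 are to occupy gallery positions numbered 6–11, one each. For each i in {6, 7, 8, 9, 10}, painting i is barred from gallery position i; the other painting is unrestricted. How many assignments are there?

Let Aᵢ (for 6 ≤ i ≤ 10) be the placements that put painting i in its forbidden gallery position. Any j of these fix j positions, leaving (6−j)! ways to fill the rest, and there are C(5,j) ways to pick which j.
By inclusion–exclusion, the number of valid placements is Σ_{j=0}^{5} (−1)^j C(5,j)·(6−j)!.
Computing: 720 − 600 + 240 − 60 + 10 − 1 = 309.

309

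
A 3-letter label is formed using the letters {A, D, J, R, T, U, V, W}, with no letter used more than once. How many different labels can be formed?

336

With no repetition, fill the 3 letters in order: 8 choices, then 7, down to 6.
8 × 7 × 6 = 336.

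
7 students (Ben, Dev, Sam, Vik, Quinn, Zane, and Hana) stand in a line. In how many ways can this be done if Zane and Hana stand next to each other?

1440

Treat {Zane, Hana} as a single unit. There are 6 units to order, and the pair itself can be ordered 2 ways.
That gives 2 × 6! = 2 × 720 = 1440.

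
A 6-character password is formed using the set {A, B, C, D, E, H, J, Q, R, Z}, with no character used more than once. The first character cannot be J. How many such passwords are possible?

136080

The first character has 10−1 = 9 choices (anything except J).
The remaining 5 characters are filled from the other 9 symbols without repetition: 9 × 8 × 7 × 6 × 5 = 15120.
Total: 9 × 15120 = 136080.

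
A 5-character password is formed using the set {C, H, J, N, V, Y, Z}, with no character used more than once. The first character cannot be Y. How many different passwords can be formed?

The first character has 7−1 = 6 choices (anything except Y).
The remaining 4 characters are filled from the other 6 symbols without repetition: 6 × 5 × 4 × 3 = 360.
Total: 6 × 360 = 2160.

2160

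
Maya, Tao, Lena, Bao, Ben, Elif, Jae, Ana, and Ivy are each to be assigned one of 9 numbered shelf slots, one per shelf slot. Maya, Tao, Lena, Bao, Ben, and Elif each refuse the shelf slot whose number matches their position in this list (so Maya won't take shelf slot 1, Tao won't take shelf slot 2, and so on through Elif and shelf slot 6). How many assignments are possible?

183822

Let Aᵢ (for 1 ≤ i ≤ 6) be the placements that put person i in their forbidden shelf slot. Any j of these fix j positions, leaving (9−j)! ways to fill the rest, and there are C(6,j) ways to pick which j.
By inclusion–exclusion, the number of valid placements is Σ_{j=0}^{6} (−1)^j C(6,j)·(9−j)!.
Computing: 362880 − 241920 + 75600 − 14400 + 1800 − 144 + 6 = 183822.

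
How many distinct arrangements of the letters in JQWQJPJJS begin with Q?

1680

Fix Q in the first position and arrange the remaining 8 letters.
Those 8 letters have J appearing 4 times, giving (8)!/(4!) = 1680.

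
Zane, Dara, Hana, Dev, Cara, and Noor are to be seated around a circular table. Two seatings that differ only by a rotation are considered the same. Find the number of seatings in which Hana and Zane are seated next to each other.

48

Treat {Hana, Zane} as one unit (2 internal orders) and seat the resulting 5 units around the table: (4)! circular arrangements.
So 2 × (4)! = 2 × 24 = 48.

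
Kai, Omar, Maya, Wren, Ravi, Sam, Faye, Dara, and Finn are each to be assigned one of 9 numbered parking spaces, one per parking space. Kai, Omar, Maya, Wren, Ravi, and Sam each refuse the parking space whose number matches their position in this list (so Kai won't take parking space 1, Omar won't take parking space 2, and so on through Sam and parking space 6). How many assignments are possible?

183822

Let Aᵢ (for 1 ≤ i ≤ 6) be the placements that put person i in their forbidden parking space. Any j of these fix j positions, leaving (9−j)! ways to fill the rest, and there are C(6,j) ways to pick which j.
By inclusion–exclusion, the number of valid placements is Σ_{j=0}^{6} (−1)^j C(6,j)·(9−j)!.
Computing: 362880 − 241920 + 75600 − 14400 + 1800 − 144 + 6 = 183822.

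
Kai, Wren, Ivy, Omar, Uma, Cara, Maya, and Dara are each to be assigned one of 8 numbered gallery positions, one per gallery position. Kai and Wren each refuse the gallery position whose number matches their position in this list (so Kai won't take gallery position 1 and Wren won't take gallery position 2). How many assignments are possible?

30960

Let Aᵢ (for i ∈ {1, 2}) be the placements that put person i in their forbidden gallery position. Any j of these fix j positions, leaving (8−j)! ways to fill the rest, and there are C(2,j) ways to pick which j.
By inclusion–exclusion, the number of valid placements is Σ_{j=0}^{2} (−1)^j C(2,j)·(8−j)!.
Computing: 40320 − 10080 + 720 = 30960.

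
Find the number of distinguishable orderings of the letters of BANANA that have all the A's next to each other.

Treat the 3 copies of A as a single block. The multiset to arrange is then {AAA, B, N, N}, 4 items in all.
That gives (4)!/(2!) = 12 arrangements.

12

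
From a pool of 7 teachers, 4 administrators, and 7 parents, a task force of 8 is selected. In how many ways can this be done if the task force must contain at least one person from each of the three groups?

Total 8-person selections from all 18: C(18,8) = 43758.
Selections missing a whole group: no teachers → C(11,8) = 165; no administrators → C(14,8) = 3003; no parents → C(11,8) = 165.
Add back selections omitting two groups (i.e. drawn from a single group): C(7,8) + C(4,8) + C(7,8) = 0.
By inclusion–exclusion: 43758 − 3333 + 0 = 40425.

40425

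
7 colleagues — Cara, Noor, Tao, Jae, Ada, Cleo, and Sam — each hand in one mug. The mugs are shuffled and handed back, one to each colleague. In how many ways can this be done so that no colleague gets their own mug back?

This is the derangement count D_7: permutations of 7 items with no fixed point.
By inclusion–exclusion this is Σ_{j=0}^{7} (−1)^j C(7,j)·(7−j)!.
Computing: 5040 − 5040 + 2520 − 840 + 210 − 42 + 7 − 1 = 1854.

1854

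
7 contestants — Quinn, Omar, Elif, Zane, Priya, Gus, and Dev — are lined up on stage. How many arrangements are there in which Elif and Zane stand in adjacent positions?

1440

Place the 5 others and the Elif-Zane pair as 6 objects in a line; the pair has 2 internal arrangements.
That gives 2 × 6! = 2 × 720 = 1440.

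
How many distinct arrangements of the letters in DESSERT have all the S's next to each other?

360

Treat the 2 copies of S as a single block. The multiset to arrange is then {SS, D, E, E, R, T}, 6 items in all.
That gives (6)!/(2!) = 360 arrangements.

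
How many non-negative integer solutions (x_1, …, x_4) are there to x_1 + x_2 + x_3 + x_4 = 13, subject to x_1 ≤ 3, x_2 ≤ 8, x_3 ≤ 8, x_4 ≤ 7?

By stars and bars, unrestricted non-negative solutions to x_1+…+x_4 = 13 number C(13+3,3) = 560.
Subtract solutions that violate a single cap (substitute x_i' = x_i − (cap_i+1)): x_1 ≥ 4 gives C(12,3) = 220; x_2 ≥ 9 gives C(7,3) = 35; x_3 ≥ 9 gives C(7,3) = 35; x_4 ≥ 8 gives C(8,3) = 56. Together 346.
Add back pairs where two caps are both exceeded: 1 + 1 + 4 + 0 + 0 + 0 = 6.
By inclusion–exclusion the count is 560 − 346 + 6 = 220.

220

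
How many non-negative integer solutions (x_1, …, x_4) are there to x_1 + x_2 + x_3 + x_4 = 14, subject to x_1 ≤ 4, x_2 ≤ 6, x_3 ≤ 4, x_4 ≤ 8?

121

Ignoring the caps, the number of non-negative solutions to x_1+…+x_4 = 14 is C(17,3) = 680.
Subtract solutions that violate a single cap (substitute x_i' = x_i − (cap_i+1)): x_1 ≥ 5 gives C(12,3) = 220; x_2 ≥ 7 gives C(10,3) = 120; x_3 ≥ 5 gives C(12,3) = 220; x_4 ≥ 9 gives C(8,3) = 56. Together 616.
Add back pairs where two caps are both exceeded: 10 + 35 + 1 + 10 + 0 + 1 = 57.
By inclusion–exclusion the count is 680 − 616 + 57 = 121.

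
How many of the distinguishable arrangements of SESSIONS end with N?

With the last slot taken by N, it remains to arrange the other 7 letters (SESSIOS).
Those 7 letters have S appearing 4 times, giving (7)!/(4!) = 210.

210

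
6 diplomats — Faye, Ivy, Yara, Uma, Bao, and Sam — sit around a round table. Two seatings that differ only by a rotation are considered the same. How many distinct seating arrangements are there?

Fix one person's seat to break rotational symmetry; the remaining 5 people can be arranged in (5)! = 120 ways.

120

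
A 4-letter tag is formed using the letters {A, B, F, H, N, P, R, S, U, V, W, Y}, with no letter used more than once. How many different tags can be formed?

With no repetition, fill the 4 letters in order: 12 choices, then 11, down to 9.
That product is 12 × 11 × 10 × 9 = 11880.

11880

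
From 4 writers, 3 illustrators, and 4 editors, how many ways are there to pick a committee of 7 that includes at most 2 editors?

Split by how many editors are chosen (0 through 2).
Sum: C(4,0)·C(7,7) + C(4,1)·C(7,6) + C(4,2)·C(7,5) = 1 + 28 + 126 = 155.

155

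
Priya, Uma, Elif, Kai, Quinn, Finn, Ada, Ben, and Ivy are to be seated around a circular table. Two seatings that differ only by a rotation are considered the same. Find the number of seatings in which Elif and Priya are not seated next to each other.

30240

Without the restriction there are (8)! = 40320 seatings.
Seatings with Elif beside Priya: treat them as a block with 2 internal orders, giving 2 × (7)! = 10080.
Subtracting, 40320 − 10080 = 30240.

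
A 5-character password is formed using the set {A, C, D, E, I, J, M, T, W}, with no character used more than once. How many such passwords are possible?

This is a permutation of 5 out of 9: P(9,5) = 9!/4!.
That product is 9 × 8 × 7 × 6 × 5 = 15120.

15120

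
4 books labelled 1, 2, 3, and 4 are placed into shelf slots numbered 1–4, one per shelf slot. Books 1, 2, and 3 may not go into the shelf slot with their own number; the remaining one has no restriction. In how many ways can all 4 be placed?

11

Let Aᵢ (for i ∈ {1, 2, 3}) be the placements that put book i in its forbidden shelf slot. Any j of these fix j positions, leaving (4−j)! ways to fill the rest, and there are C(3,j) ways to pick which j.
By inclusion–exclusion, the number of valid placements is Σ_{j=0}^{3} (−1)^j C(3,j)·(4−j)!.
Computing: 24 − 18 + 6 − 1 = 11.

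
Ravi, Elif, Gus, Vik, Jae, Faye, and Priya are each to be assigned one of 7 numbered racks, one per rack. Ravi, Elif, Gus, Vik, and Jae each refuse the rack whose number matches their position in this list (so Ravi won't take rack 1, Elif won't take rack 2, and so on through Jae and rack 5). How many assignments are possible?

Let Aᵢ (for 1 ≤ i ≤ 5) be the placements that put person i in their forbidden rack. Any j of these fix j positions, leaving (7−j)! ways to fill the rest, and there are C(5,j) ways to pick which j.
By inclusion–exclusion, the number of valid placements is Σ_{j=0}^{5} (−1)^j C(5,j)·(7−j)!.
Computing: 5040 − 3600 + 1200 − 240 + 30 − 2 = 2428.

2428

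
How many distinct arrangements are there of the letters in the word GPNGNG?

60

Letter multiplicities in GPNGNG: G×3, N×2, P×1.
Dividing 6! = 720 by 3!·2! = 12 for the repeated letters gives 60.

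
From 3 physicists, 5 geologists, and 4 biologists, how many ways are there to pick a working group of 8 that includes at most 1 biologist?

Split by how many biologists are chosen (0 through 1).
Sum: C(4,0)·C(8,8) + C(4,1)·C(8,7) = 1 + 32 = 33.

33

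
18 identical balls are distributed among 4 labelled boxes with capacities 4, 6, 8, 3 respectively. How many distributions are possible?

20

Without the upper bounds there are C(21,3) = 1330 ways to split 18 among 4 boxes.
Subtract solutions that violate a single cap (substitute x_i' = x_i − (cap_i+1)): x_1 ≥ 5 gives C(16,3) = 560; x_2 ≥ 7 gives C(14,3) = 364; x_3 ≥ 9 gives C(12,3) = 220; x_4 ≥ 4 gives C(17,3) = 680. Together 1824.
Add back pairs where two caps are both exceeded: 84 + 35 + 220 + 10 + 120 + 56 = 525.
Subtract triples: 0 + 10 + 1 + 0 = 11.
By inclusion–exclusion the count is 1330 − 1824 + 525 − 11 = 20.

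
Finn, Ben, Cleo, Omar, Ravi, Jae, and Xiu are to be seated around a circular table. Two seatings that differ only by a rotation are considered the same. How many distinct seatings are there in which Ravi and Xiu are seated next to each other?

Glue Ravi and Xiu into a block (2 internal orders). Seating 6 units around a circle gives (5)! arrangements.
So 2 × (5)! = 2 × 120 = 240.

240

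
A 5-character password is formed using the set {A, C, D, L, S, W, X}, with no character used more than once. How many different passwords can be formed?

2520

With no repetition, fill the 5 characters in order: 7 choices, then 6, down to 3.
7 × 6 × 5 × 4 × 3 = 2520.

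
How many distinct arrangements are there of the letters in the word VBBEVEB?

The 7 letters of VBBEVEB have repeats: B appearing 3 times, E appearing twice, and V appearing twice.
So there are 7! / (3!·2!·2!) = 210 distinguishable arrangements.

210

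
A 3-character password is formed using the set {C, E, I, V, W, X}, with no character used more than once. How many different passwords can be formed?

This is a permutation of 3 out of 6: P(6,3) = 6!/3!.
That product is 6 × 5 × 4 = 120.

120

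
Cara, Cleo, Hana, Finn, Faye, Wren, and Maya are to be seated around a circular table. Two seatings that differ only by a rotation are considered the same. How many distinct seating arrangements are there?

Fix one person's seat to break rotational symmetry; the remaining 6 people can be arranged in (6)! = 720 ways.

720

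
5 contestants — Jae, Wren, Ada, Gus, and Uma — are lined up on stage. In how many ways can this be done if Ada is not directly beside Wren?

Of the 5! = 120 arrangements, those with Ada and Wren adjacent number 2 × 4! = 48 (treat the pair as a block with 2 internal orders).
So 120 − 48 = 72 arrangements keep them apart.

72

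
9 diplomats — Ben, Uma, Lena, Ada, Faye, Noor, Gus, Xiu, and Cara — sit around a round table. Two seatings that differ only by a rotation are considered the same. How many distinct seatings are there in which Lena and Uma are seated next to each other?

10080

Glue Lena and Uma into a block (2 internal orders). Seating 8 units around a circle gives (7)! arrangements.
So 2 × (7)! = 2 × 5040 = 10080.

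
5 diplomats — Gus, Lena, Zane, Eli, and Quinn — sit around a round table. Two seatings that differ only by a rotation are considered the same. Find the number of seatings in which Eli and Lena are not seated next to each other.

12

Without the restriction there are (4)! = 24 seatings.
Seatings with Eli beside Lena: treat them as a block with 2 internal orders, giving 2 × (3)! = 12.
Subtracting, 24 − 12 = 12.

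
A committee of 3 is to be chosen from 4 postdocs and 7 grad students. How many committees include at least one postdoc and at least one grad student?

With no constraint there are C(11,3) = 165 possible selections.
Subtract selections that omit an entire group: no postdocs → C(7,3) = 35; no grad students → C(4,3) = 4.
Both groups omitted at once is impossible, so 165 − 39 = 126.

126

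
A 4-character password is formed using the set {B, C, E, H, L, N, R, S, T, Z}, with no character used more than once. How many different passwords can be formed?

Choose and order 4 of the 10 symbols: the first character has 10 options, the next 9, then 8, 7.
10 × 9 × 8 × 7 = 5040.

5040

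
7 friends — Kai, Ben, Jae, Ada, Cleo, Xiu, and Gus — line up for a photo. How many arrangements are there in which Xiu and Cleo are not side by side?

There are 7! = 5040 arrangements in all. If Xiu and Cleo are adjacent, merging them into one block gives 2·(6)! = 1440 arrangements.
Complementary counting: 5040 − 1440 = 3600.

3600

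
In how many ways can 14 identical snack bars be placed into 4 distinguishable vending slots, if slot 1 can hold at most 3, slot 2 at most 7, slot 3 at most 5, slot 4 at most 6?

Ignoring the caps, the number of non-negative solutions to x_1+…+x_4 = 14 is C(17,3) = 680.
Subtract solutions that violate a single cap (substitute x_i' = x_i − (cap_i+1)): x_1 ≥ 4 gives C(13,3) = 286; x_2 ≥ 8 gives C(9,3) = 84; x_3 ≥ 6 gives C(11,3) = 165; x_4 ≥ 7 gives C(10,3) = 120. Together 655.
Add back pairs where two caps are both exceeded: 10 + 35 + 20 + 1 + 0 + 4 = 70.
By inclusion–exclusion the count is 680 − 655 + 70 = 95.

95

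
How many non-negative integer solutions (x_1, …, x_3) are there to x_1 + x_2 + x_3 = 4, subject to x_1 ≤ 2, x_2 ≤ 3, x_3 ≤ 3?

Ignoring the caps, the number of non-negative solutions to x_1+…+x_3 = 4 is C(6,2) = 15.
Subtract solutions that violate a single cap (substitute x_i' = x_i − (cap_i+1)): x_1 ≥ 3 gives C(3,2) = 3; x_2 ≥ 4 gives C(2,2) = 1; x_3 ≥ 4 gives C(2,2) = 1. Together 5.
No two caps can be exceeded simultaneously, so the pair terms are all 0.
By inclusion–exclusion the count is 15 − 5 + 0 = 10.

10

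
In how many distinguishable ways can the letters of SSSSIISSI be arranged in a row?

The 9 letters of SSSSIISSI have repeats: I appearing 3 times and S appearing 6 times.
The number of distinct arrangements is 9!/(6!·3!) = 362880/4320 = 84.

84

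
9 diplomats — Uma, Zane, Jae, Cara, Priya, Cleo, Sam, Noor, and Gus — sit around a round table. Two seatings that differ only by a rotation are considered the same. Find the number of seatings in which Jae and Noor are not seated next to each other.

Without the restriction there are (8)! = 40320 seatings.
Seatings with Jae beside Noor: treat them as a block with 2 internal orders, giving 2 × (7)! = 10080.
Subtracting, 40320 − 10080 = 30240.

30240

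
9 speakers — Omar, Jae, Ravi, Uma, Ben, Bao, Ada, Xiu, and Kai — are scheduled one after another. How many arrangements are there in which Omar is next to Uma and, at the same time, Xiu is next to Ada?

Treat {Omar,Uma} as one block (2 orders) and {Xiu,Ada} as another (2 orders).
That leaves 7 units to arrange: 2 × 2 × 7! = 4 × 5040 = 20160.

20160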